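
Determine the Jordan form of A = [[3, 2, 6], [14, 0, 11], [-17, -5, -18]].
J = [[-5, 1, 0], [0, -5, 1], [0, 0, -5]]

The characteristic polynomial is det(xI - A) = (x + 5)^3, so the eigenvalues are -5 (algebraic multiplicity 3).

For λ = -5: rank(A + 5I) = 2, rank((A + 5I)^2) = 1, rank((A + 5I)^3) = 0. The eigenspace has dimension 3 - 2 = 1, so there is 1 Jordan block; the rank sequence gives block sizes [3].

Assembling the blocks gives the Jordan form J above.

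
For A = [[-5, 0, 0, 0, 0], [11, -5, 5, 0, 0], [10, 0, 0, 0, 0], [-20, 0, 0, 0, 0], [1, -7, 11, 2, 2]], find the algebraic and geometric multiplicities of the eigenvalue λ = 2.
The characteristic polynomial is x^2(x - 2)(x + 5)^2, so the factor x - 2 appears with exponent 1: the algebraic multiplicity is 1.

rank(A - 2I) = 4, so the eigenspace has dimension 5 - 4 = 1: the geometric multiplicity is 1.

algebraic multiplicity 1, geometric multiplicity 1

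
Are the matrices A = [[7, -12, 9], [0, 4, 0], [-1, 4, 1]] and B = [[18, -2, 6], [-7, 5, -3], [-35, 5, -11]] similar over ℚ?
Yes.

Two matrices over a field are similar if and only if they have the same invariant factors.

Both A and B have characteristic polynomial (x - 4)^3 and minimal polynomial (x - 4)^2. Computing further, both have invariant factors x - 4, (x - 4)^2. Hence A and B are similar.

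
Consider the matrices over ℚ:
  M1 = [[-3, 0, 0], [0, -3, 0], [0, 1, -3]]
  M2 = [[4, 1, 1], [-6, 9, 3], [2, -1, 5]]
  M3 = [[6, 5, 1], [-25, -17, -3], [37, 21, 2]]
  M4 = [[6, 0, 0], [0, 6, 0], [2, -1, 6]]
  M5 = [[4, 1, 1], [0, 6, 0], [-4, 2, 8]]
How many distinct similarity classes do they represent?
3 classes: {M1}, {M2, M4, M5}, {M3}

Characteristic polynomials: χ_{M1} = (x + 3)^3, χ_{M2} = (x - 6)^3, χ_{M3} = (x + 3)^3, χ_{M4} = (x - 6)^3, χ_{M5} = (x - 6)^3.

{M1}: invariant factors x + 3, (x + 3)^2.

{M2, M4, M5}: invariant factors x - 6, (x - 6)^2.

{M3}: invariant factors (x + 3)^3.

Matrices are similar if and only if their invariant-factor lists agree; the partition into similarity classes is {M1}, {M2, M4, M5}, {M3}.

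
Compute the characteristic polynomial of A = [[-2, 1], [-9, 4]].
xI - A = [[x + 2, -1], [9, x - 4]].

Expanding det(xI - A) along the first row:
det(xI - A) = + (x + 2)·det([[x - 4]]) - (-1)·det([[9]]).

Evaluating gives χ_A(x) = x^2 - 2x + 1 = (x - 1)^2.

χ_A(x) = (x - 1)^2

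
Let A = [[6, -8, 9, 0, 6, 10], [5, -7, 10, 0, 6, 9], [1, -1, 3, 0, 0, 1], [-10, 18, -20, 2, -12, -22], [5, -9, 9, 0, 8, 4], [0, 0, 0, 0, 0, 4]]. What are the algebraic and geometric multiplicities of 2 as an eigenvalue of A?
algebraic multiplicity 4, geometric multiplicity 2

The characteristic polynomial is (x - 4)^2(x - 2)^4, so the factor x - 2 appears with exponent 4: the algebraic multiplicity is 4.

rank(A - 2I) = 4, so the eigenspace has dimension 6 - 4 = 2: the geometric multiplicity is 2.

Since 2 < 4, A is not diagonalizable.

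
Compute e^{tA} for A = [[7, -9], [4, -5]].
A has Jordan form J = [[1, 1], [0, 1]] with A = PJP^{-1}, so e^{tA} = P e^{tJ} P^{-1}.

For a Jordan block J_k(λ), e^{tJ_k(λ)} = e^{λt} · (I + tN + t^2 N^2/2! + ... + t^{k-1} N^{k-1}/(k-1)!) where N is the nilpotent superdiagonal part.

Assembling the blocks and conjugating back gives the entries of e^{tA} as shown above.

e^{tA} = [[(6*t + 1)*e^{t}, -9*t*e^{t}], [4*t*e^{t}, (1 - 6*t)*e^{t}]]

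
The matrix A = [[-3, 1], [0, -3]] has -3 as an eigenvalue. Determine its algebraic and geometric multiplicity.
algebraic multiplicity 2, geometric multiplicity 1

The characteristic polynomial is (x + 3)^2, so the factor x + 3 appears with exponent 2: the algebraic multiplicity is 2.

rank(A + 3I) = 1, so the eigenspace has dimension 2 - 1 = 1: the geometric multiplicity is 1.

Since 1 < 2, A is not diagonalizable.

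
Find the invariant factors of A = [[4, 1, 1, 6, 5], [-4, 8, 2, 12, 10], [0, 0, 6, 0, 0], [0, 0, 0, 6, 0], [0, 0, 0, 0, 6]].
The Jordan structure of A has elementary divisors (x - 6)^2, (x - 6), (x - 6), (x - 6). Arranging the block sizes at each eigenvalue in decreasing order and taking row products gives the invariant factors.

Invariant factors (smallest first, each dividing the next): x - 6, x - 6, x - 6, (x - 6)^2.

Check: the last factor (x - 6)^2 is the minimal polynomial, and the product (x - 6)^5 is the characteristic polynomial.

x - 6, x - 6, x - 6, (x - 6)^2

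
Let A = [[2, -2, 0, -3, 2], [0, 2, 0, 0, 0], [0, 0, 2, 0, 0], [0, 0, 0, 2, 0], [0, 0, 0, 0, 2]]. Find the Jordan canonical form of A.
J = [[2, 1, 0, 0, 0], [0, 2, 0, 0, 0], [0, 0, 2, 0, 0], [0, 0, 0, 2, 0], [0, 0, 0, 0, 2]]

The characteristic polynomial is det(xI - A) = (x - 2)^5, so the eigenvalues are 2 (algebraic multiplicity 5).

For λ = 2: rank(A - 2I) = 1, rank((A - 2I)^2) = 0. The eigenspace has dimension 5 - 1 = 4, so there are 4 Jordan blocks; the rank sequence gives block sizes [2, 1, 1, 1].

Assembling the blocks gives the Jordan form J above.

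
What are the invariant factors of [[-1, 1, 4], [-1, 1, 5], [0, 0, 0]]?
x^3

The Jordan structure of A has elementary divisors x^3. Arranging the block sizes at each eigenvalue in decreasing order and taking row products gives the invariant factors.

Invariant factors (smallest first, each dividing the next): x^3.

Check: the last factor x^3 is the minimal polynomial, and the product x^3 is the characteristic polynomial.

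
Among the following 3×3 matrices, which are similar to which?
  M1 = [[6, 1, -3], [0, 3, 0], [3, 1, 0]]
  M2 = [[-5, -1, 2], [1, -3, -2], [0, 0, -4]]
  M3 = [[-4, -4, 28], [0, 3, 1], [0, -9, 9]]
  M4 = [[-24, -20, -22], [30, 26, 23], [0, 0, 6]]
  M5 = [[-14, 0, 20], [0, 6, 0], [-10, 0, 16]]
Characteristic polynomials: χ_{M1} = (x - 3)^3, χ_{M2} = (x + 4)^3, χ_{M3} = (x - 6)^2(x + 4), χ_{M4} = (x - 6)^2(x + 4), χ_{M5} = (x - 6)^2(x + 4).

{M1}: invariant factors x - 3, (x - 3)^2.

{M2}: invariant factors x + 4, (x + 4)^2.

{M3, M4}: invariant factors (x - 6)^2(x + 4).

{M5}: invariant factors x - 6, (x - 6)(x + 4).

Matrices are similar if and only if their invariant-factor lists agree; the partition into similarity classes is {M1}, {M2}, {M3, M4}, {M5}.

4 classes: {M1}, {M2}, {M3, M4}, {M5}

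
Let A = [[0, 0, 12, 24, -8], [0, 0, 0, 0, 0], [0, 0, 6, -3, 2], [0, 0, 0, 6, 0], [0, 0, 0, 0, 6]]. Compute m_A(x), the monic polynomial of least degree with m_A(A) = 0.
m_A(x) = x(x - 6)^2

The characteristic polynomial factors as x^2(x - 6)^3. The minimal polynomial is ∏(x - λ)^{k_λ} where k_λ is the size of the largest Jordan block at λ.

For λ = 0: rank(A) = 3, and the largest Jordan block has size 1 (the smallest k with rank(A^k) = rank(A^(k+1))).
For λ = 6: rank(A - 6I) = 3, and the largest Jordan block has size 2 (the smallest k with rank((A - 6I)^k) = rank((A - 6I)^(k+1))).

So m_A(x) = x(x - 6)^2.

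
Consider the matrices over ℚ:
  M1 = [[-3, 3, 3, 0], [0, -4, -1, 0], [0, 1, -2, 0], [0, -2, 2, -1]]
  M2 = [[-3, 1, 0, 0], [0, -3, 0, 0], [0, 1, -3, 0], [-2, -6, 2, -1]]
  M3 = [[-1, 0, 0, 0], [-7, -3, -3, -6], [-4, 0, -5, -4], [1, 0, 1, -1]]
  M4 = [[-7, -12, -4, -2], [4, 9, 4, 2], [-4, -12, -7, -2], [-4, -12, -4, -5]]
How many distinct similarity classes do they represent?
Characteristic polynomials: χ_{M1} = (x + 1)(x + 3)^3, χ_{M2} = (x + 1)(x + 3)^3, χ_{M3} = (x + 1)(x + 3)^3, χ_{M4} = (x + 1)(x + 3)^3.

{M1, M2, M3}: invariant factors x + 3, (x + 1)(x + 3)^2.

{M4}: invariant factors x + 3, x + 3, (x + 1)(x + 3).

Matrices are similar if and only if their invariant-factor lists agree; the partition into similarity classes is {M1, M2, M3}, {M4}.

2 classes: {M1, M2, M3}, {M4}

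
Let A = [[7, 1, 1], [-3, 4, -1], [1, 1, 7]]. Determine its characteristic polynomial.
χ_A(x) = (x - 6)^3

xI - A = [[x - 7, -1, -1], [3, x - 4, 1], [-1, -1, x - 7]].

Expanding det(xI - A) along the first row:
det(xI - A) = + (x - 7)·det([[x - 4, 1], [-1, x - 7]]) - (-1)·det([[3, 1], [-1, x - 7]]) + (-1)·det([[3, x - 4], [-1, -1]]).

Evaluating gives χ_A(x) = x^3 - 18x^2 + 108x - 216 = (x - 6)^3.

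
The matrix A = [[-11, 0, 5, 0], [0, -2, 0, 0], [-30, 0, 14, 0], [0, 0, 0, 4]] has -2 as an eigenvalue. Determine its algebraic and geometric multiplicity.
The characteristic polynomial is (x - 4)^2(x + 1)(x + 2), so the factor x + 2 appears with exponent 1: the algebraic multiplicity is 1.

rank(A + 2I) = 3, so the eigenspace has dimension 4 - 3 = 1: the geometric multiplicity is 1.

algebraic multiplicity 1, geometric multiplicity 1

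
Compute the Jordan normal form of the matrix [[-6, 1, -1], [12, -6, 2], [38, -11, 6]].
J = [[-2, 1, 0], [0, -2, 1], [0, 0, -2]]

The characteristic polynomial is det(xI - A) = (x + 2)^3, so the eigenvalues are -2 (algebraic multiplicity 3).

For λ = -2: rank(A + 2I) = 2, rank((A + 2I)^2) = 1, rank((A + 2I)^3) = 0. The eigenspace has dimension 3 - 2 = 1, so there is 1 Jordan block; the rank sequence gives block sizes [3].

Assembling the blocks gives the Jordan form J above.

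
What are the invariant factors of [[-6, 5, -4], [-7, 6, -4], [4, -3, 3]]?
(x - 1)^3

The Jordan structure of A has elementary divisors (x - 1)^3. Arranging the block sizes at each eigenvalue in decreasing order and taking row products gives the invariant factors.

Invariant factors (smallest first, each dividing the next): (x - 1)^3.

Check: the last factor (x - 1)^3 is the minimal polynomial, and the product (x - 1)^3 is the characteristic polynomial.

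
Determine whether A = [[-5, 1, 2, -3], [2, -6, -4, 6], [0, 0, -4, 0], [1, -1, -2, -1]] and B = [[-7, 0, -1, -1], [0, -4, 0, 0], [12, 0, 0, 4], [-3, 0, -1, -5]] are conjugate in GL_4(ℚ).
Two matrices over a field are similar if and only if they have the same invariant factors.

Both A and B have characteristic polynomial (x + 4)^4 and minimal polynomial (x + 4)^2. Computing further, both have invariant factors x + 4, x + 4, (x + 4)^2. Hence A and B are similar.

Yes.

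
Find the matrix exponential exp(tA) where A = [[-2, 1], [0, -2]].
e^{tA} = [[e^{-2*t}, t*e^{-2*t}], [0, e^{-2*t}]]

A has Jordan form J = [[-2, 1], [0, -2]] with A = PJP^{-1}, so e^{tA} = P e^{tJ} P^{-1}.

For a Jordan block J_k(λ), e^{tJ_k(λ)} = e^{λt} · (I + tN + t^2 N^2/2! + ... + t^{k-1} N^{k-1}/(k-1)!) where N is the nilpotent superdiagonal part.

Assembling the blocks and conjugating back gives the entries of e^{tA} as shown above.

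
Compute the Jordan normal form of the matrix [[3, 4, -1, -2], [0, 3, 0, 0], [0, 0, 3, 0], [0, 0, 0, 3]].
The characteristic polynomial is det(xI - A) = (x - 3)^4, so the eigenvalues are 3 (algebraic multiplicity 4).

For λ = 3: rank(A - 3I) = 1, rank((A - 3I)^2) = 0. The eigenspace has dimension 4 - 1 = 3, so there are 3 Jordan blocks; the rank sequence gives block sizes [2, 1, 1].

Assembling the blocks gives the Jordan form J above.

J = [[3, 1, 0, 0], [0, 3, 0, 0], [0, 0, 3, 0], [0, 0, 0, 3]]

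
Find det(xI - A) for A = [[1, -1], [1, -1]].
xI - A = [[x - 1, 1], [-1, x + 1]].

Expanding det(xI - A) along the first row:
det(xI - A) = + (x - 1)·det([[x + 1]]) - (1)·det([[-1]]).

Evaluating gives χ_A(x) = x^2.

χ_A(x) = x^2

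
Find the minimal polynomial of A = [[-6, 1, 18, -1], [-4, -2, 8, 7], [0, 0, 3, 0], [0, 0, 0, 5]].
The characteristic polynomial factors as (x - 5)(x - 3)(x + 4)^2. The minimal polynomial is ∏(x - λ)^{k_λ} where k_λ is the size of the largest Jordan block at λ.

For λ = -4: rank(A + 4I) = 3, and the largest Jordan block has size 2 (the smallest k with rank((A + 4I)^k) = rank((A + 4I)^(k+1))).
For λ = 3: rank(A - 3I) = 3, and the largest Jordan block has size 1 (the smallest k with rank((A - 3I)^k) = rank((A - 3I)^(k+1))).
For λ = 5: rank(A - 5I) = 3, and the largest Jordan block has size 1 (the smallest k with rank((A - 5I)^k) = rank((A - 5I)^(k+1))).

So m_A(x) = (x - 5)(x - 3)(x + 4)^2.

m_A(x) = (x - 5)(x - 3)(x + 4)^2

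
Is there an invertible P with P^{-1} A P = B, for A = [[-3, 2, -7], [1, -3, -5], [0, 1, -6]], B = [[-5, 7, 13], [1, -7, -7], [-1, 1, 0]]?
Two matrices over a field are similar if and only if they have the same invariant factors.

Both A and B have characteristic polynomial (x + 4)^3 and minimal polynomial (x + 4)^3. Computing further, both have invariant factors (x + 4)^3. Hence A and B are similar.

Yes.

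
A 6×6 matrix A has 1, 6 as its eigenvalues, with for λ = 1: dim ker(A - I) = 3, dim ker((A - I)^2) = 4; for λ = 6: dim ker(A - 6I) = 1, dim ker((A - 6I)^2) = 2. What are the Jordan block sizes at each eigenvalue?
Jordan blocks: (1, 2), (1, 1), (1, 1), (6, 2)

λ = 1: successive nullity increments [3, 1] count blocks of size ≥ k; block sizes are [2, 1, 1].
λ = 6: successive nullity increments [1, 1] count blocks of size ≥ k; block sizes are [2].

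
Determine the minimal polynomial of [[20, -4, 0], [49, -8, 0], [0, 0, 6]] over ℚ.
The characteristic polynomial factors as (x - 6)^3. The minimal polynomial is ∏(x - λ)^{k_λ} where k_λ is the size of the largest Jordan block at λ.

For λ = 6: rank(A - 6I) = 1, and the largest Jordan block has size 2 (the smallest k with rank((A - 6I)^k) = rank((A - 6I)^(k+1))).

So m_A(x) = (x - 6)^2.

m_A(x) = (x - 6)^2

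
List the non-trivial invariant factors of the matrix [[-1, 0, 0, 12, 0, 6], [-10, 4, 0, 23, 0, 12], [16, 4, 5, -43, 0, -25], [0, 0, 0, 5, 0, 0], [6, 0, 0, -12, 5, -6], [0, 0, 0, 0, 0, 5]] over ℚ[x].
The Jordan structure of A has elementary divisors (x + 1), (x - 4), (x - 5)^2, (x - 5), (x - 5). Arranging the block sizes at each eigenvalue in decreasing order and taking row products gives the invariant factors.

Invariant factors (smallest first, each dividing the next): x - 5, x - 5, (x - 5)^2(x - 4)(x + 1).

Check: the last factor (x - 5)^2(x - 4)(x + 1) is the minimal polynomial, and the product (x - 5)^4(x - 4)(x + 1) is the characteristic polynomial.

x - 5, x - 5, (x - 5)^2(x - 4)(x + 1)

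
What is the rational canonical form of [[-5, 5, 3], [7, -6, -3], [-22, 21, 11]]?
R = [[0, 0, 5], [1, 0, -3], [0, 1, 0]]

The invariant factors of A (the non-unit diagonal entries of the Smith normal form of xI - A over ℚ[x]) are x^3 + 3x - 5, each dividing the next. The characteristic polynomial is their product, x^3 + 3x - 5.

The rational canonical form is the block-diagonal matrix of companion matrices C(f_i):
R = [[0, 0, 5], [1, 0, -3], [0, 1, 0]].

Note the characteristic polynomial does not split into linear factors over ℚ, so A has no Jordan form over ℚ; the rational canonical form exists over any field.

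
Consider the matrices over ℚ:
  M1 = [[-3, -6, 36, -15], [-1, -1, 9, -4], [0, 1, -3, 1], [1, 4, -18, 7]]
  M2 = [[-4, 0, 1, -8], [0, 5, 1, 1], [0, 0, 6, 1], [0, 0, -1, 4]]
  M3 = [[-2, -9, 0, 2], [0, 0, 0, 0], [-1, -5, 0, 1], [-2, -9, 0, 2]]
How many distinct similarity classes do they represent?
Characteristic polynomials: χ_{M1} = x^4, χ_{M2} = (x - 5)^3(x + 4), χ_{M3} = x^4.

{M1, M3}: invariant factors x^2, x^2.

{M2}: invariant factors x - 5, (x - 5)^2(x + 4).

Matrices are similar if and only if their invariant-factor lists agree; the partition into similarity classes is {M1, M3}, {M2}.

2 classes: {M1, M3}, {M2}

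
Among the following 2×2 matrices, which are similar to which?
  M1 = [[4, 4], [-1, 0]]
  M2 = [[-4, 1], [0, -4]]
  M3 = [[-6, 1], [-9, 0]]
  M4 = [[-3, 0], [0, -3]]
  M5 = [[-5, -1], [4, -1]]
Characteristic polynomials: χ_{M1} = (x - 2)^2, χ_{M2} = (x + 4)^2, χ_{M3} = (x + 3)^2, χ_{M4} = (x + 3)^2, χ_{M5} = (x + 3)^2.

{M1}: invariant factors (x - 2)^2.

{M2}: invariant factors (x + 4)^2.

{M3, M5}: invariant factors (x + 3)^2.

{M4}: invariant factors x + 3, x + 3.

Matrices are similar if and only if their invariant-factor lists agree; the partition into similarity classes is {M1}, {M2}, {M3, M5}, {M4}.

4 classes: {M1}, {M2}, {M3, M5}, {M4}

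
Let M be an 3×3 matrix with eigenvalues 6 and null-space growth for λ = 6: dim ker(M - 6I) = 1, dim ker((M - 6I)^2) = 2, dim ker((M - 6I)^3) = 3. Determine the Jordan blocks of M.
λ = 6: successive nullity increments [1, 1, 1] count blocks of size ≥ k; block sizes are [3].

Jordan blocks: (6, 3)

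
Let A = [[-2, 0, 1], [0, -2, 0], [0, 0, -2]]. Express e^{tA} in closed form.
e^{tA} = [[e^{-2*t}, 0, t*e^{-2*t}], [0, e^{-2*t}, 0], [0, 0, e^{-2*t}]]

A has Jordan form J = [[-2, 1, 0], [0, -2, 0], [0, 0, -2]] with A = PJP^{-1}, so e^{tA} = P e^{tJ} P^{-1}.

For a Jordan block J_k(λ), e^{tJ_k(λ)} = e^{λt} · (I + tN + t^2 N^2/2! + ... + t^{k-1} N^{k-1}/(k-1)!) where N is the nilpotent superdiagonal part.

Assembling the blocks and conjugating back gives the entries of e^{tA} as shown above.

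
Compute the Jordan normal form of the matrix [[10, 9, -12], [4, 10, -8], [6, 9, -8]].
J = [[4, 1, 0], [0, 4, 0], [0, 0, 4]]

The characteristic polynomial is det(xI - A) = (x - 4)^3, so the eigenvalues are 4 (algebraic multiplicity 3).

For λ = 4: rank(A - 4I) = 1, rank((A - 4I)^2) = 0. The eigenspace has dimension 3 - 1 = 2, so there are 2 Jordan blocks; the rank sequence gives block sizes [2, 1].

Assembling the blocks gives the Jordan form J above.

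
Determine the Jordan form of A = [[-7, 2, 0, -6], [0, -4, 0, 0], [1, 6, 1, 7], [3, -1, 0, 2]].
The characteristic polynomial is det(xI - A) = (x - 1)(x + 1)(x + 4)^2, so the eigenvalues are -4 (algebraic multiplicity 2), -1 (algebraic multiplicity 1), 1 (algebraic multiplicity 1).

For λ = -4: rank(A + 4I) = 3, rank((A + 4I)^2) = 2. The eigenspace has dimension 4 - 3 = 1, so there is 1 Jordan block; the rank sequence gives block sizes [2].

For λ = -1: algebraic multiplicity 1 gives one 1×1 block.

For λ = 1: algebraic multiplicity 1 gives one 1×1 block.

Assembling the blocks gives the Jordan form J above.

J = [[-4, 1, 0, 0], [0, -4, 0, 0], [0, 0, -1, 0], [0, 0, 0, 1]]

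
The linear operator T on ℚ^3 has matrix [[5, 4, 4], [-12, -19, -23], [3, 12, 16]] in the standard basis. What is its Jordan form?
J = [[-1, 1, 0], [0, -1, 0], [0, 0, 4]]

The characteristic polynomial is det(xI - A) = (x - 4)(x + 1)^2, so the eigenvalues are -1 (algebraic multiplicity 2), 4 (algebraic multiplicity 1).

For λ = -1: rank(A + I) = 2, rank((A + I)^2) = 1. The eigenspace has dimension 3 - 2 = 1, so there is 1 Jordan block; the rank sequence gives block sizes [2].

For λ = 4: algebraic multiplicity 1 gives one 1×1 block.

Assembling the blocks gives the Jordan form J above.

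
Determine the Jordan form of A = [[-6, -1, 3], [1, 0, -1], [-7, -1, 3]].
J = [[-1, 1, 0], [0, -1, 1], [0, 0, -1]]

The characteristic polynomial is det(xI - A) = (x + 1)^3, so the eigenvalues are -1 (algebraic multiplicity 3).

For λ = -1: rank(A + I) = 2, rank((A + I)^2) = 1, rank((A + I)^3) = 0. The eigenspace has dimension 3 - 2 = 1, so there is 1 Jordan block; the rank sequence gives block sizes [3].

Assembling the blocks gives the Jordan form J above.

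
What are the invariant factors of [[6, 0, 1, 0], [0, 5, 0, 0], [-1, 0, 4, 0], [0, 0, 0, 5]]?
The Jordan structure of A has elementary divisors (x - 5)^2, (x - 5), (x - 5). Arranging the block sizes at each eigenvalue in decreasing order and taking row products gives the invariant factors.

Invariant factors (smallest first, each dividing the next): x - 5, x - 5, (x - 5)^2.

Check: the last factor (x - 5)^2 is the minimal polynomial, and the product (x - 5)^4 is the characteristic polynomial.

x - 5, x - 5, (x - 5)^2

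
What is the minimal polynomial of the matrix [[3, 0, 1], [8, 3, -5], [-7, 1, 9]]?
m_A(x) = (x - 5)^3

The characteristic polynomial factors as (x - 5)^3. The minimal polynomial is ∏(x - λ)^{k_λ} where k_λ is the size of the largest Jordan block at λ.

For λ = 5: rank(A - 5I) = 2, and the largest Jordan block has size 3 (the smallest k with rank((A - 5I)^k) = rank((A - 5I)^(k+1))).

So m_A(x) = (x - 5)^3.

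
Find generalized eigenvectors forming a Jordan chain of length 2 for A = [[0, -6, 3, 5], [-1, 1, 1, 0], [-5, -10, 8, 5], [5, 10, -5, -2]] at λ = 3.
v_1 = [[-2, 1, 1, -1]]^T, v_2 = [[-2, 1, 0, 0]]^T

We seek v_1 ∈ ker((A - 3I)^2) \ ker(A - 3I), then set v_{i+1} = (A - 3I) v_i.

One such chain is v_1 = [[-2, 1, 1, -1]]^T, v_2 = [[-2, 1, 0, 0]]^T. Check: (A - 3I) v_2 = [[0, 0, 0, 0]]^T = 0.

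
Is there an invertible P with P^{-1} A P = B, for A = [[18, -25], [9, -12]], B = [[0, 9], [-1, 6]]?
Yes.

Two matrices over a field are similar if and only if they have the same invariant factors.

Both A and B have characteristic polynomial (x - 3)^2 and minimal polynomial (x - 3)^2. Computing further, both have invariant factors (x - 3)^2. Hence A and B are similar.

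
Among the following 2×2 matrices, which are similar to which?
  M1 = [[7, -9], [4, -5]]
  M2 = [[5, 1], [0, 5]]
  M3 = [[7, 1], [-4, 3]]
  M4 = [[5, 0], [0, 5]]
Characteristic polynomials: χ_{M1} = (x - 1)^2, χ_{M2} = (x - 5)^2, χ_{M3} = (x - 5)^2, χ_{M4} = (x - 5)^2.

{M1}: invariant factors (x - 1)^2.

{M2, M3}: invariant factors (x - 5)^2.

{M4}: invariant factors x - 5, x - 5.

Matrices are similar if and only if their invariant-factor lists agree; the partition into similarity classes is {M1}, {M2, M3}, {M4}.

3 classes: {M1}, {M2, M3}, {M4}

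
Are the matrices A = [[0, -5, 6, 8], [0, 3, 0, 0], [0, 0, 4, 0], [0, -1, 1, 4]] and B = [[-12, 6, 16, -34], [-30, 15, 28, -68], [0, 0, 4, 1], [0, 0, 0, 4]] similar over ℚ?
Two matrices over a field are similar if and only if they have the same invariant factors.

Both A and B have characteristic polynomial x(x - 4)^2(x - 3) and minimal polynomial x(x - 4)^2(x - 3). Computing further, both have invariant factors x(x - 4)^2(x - 3). Hence A and B are similar.

Yes.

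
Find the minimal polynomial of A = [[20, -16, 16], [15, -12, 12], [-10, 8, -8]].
The characteristic polynomial factors as x^3. The minimal polynomial is ∏(x - λ)^{k_λ} where k_λ is the size of the largest Jordan block at λ.

For λ = 0: rank(A) = 1, and the largest Jordan block has size 2 (the smallest k with rank(A^k) = rank(A^(k+1))).

So m_A(x) = x^2.

m_A(x) = x^2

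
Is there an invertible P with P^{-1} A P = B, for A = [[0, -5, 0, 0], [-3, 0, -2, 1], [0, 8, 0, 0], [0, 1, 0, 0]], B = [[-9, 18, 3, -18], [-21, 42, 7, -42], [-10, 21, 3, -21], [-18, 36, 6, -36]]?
Two matrices over a field are similar if and only if they have the same invariant factors.

Both A and B have characteristic polynomial x^4 and minimal polynomial x^3. Computing further, both have invariant factors x, x^3. Hence A and B are similar.

Yes.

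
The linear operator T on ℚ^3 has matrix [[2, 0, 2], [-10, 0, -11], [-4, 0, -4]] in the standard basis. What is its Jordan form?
J = [[-2, 0, 0], [0, 0, 1], [0, 0, 0]]

The characteristic polynomial is det(xI - A) = x^2(x + 2), so the eigenvalues are -2 (algebraic multiplicity 1), 0 (algebraic multiplicity 2).

For λ = -2: algebraic multiplicity 1 gives one 1×1 block.

For λ = 0: rank(A) = 2, rank(A^2) = 1. The eigenspace has dimension 3 - 2 = 1, so there is 1 Jordan block; the rank sequence gives block sizes [2].

Assembling the blocks gives the Jordan form J above.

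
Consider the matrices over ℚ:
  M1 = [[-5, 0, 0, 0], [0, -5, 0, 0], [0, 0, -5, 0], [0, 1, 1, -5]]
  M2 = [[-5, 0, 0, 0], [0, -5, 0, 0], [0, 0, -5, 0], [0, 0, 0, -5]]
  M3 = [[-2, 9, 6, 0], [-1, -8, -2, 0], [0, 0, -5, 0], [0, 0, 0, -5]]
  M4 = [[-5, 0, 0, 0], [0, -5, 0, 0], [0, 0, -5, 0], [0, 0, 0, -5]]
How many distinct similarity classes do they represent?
2 classes: {M1, M3}, {M2, M4}

Characteristic polynomials: χ_{M1} = (x + 5)^4, χ_{M2} = (x + 5)^4, χ_{M3} = (x + 5)^4, χ_{M4} = (x + 5)^4.

{M1, M3}: invariant factors x + 5, x + 5, (x + 5)^2.

{M2, M4}: invariant factors x + 5, x + 5, x + 5, x + 5.

Matrices are similar if and only if their invariant-factor lists agree; the partition into similarity classes is {M1, M3}, {M2, M4}.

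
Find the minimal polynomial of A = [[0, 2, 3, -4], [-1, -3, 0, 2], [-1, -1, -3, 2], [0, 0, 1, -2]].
The characteristic polynomial factors as (x + 2)^4. The minimal polynomial is ∏(x - λ)^{k_λ} where k_λ is the size of the largest Jordan block at λ.

For λ = -2: rank(A + 2I) = 2, and the largest Jordan block has size 3 (the smallest k with rank((A + 2I)^k) = rank((A + 2I)^(k+1))).

So m_A(x) = (x + 2)^3.

m_A(x) = (x + 2)^3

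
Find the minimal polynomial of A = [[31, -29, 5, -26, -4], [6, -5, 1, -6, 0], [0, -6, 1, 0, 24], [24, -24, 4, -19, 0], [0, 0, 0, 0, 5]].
m_A(x) = (x - 5)(x - 1)^3

The characteristic polynomial factors as (x - 5)^2(x - 1)^3. The minimal polynomial is ∏(x - λ)^{k_λ} where k_λ is the size of the largest Jordan block at λ.

For λ = 1: rank(A - I) = 4, and the largest Jordan block has size 3 (the smallest k with rank((A - I)^k) = rank((A - I)^(k+1))).
For λ = 5: rank(A - 5I) = 3, and the largest Jordan block has size 1 (the smallest k with rank((A - 5I)^k) = rank((A - 5I)^(k+1))).

So m_A(x) = (x - 5)(x - 1)^3.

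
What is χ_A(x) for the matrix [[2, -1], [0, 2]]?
χ_A(x) = (x - 2)^2

xI - A = [[x - 2, 1], [0, x - 2]].

Expanding det(xI - A) along the first row:
det(xI - A) = + (x - 2)·det([[x - 2]]) - (1)·det([[0]]).

Evaluating gives χ_A(x) = x^2 - 4x + 4 = (x - 2)^2.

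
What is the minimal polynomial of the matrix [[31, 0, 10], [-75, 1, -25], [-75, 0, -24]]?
The characteristic polynomial factors as (x - 6)(x - 1)^2. The minimal polynomial is ∏(x - λ)^{k_λ} where k_λ is the size of the largest Jordan block at λ.

For λ = 1: rank(A - I) = 1, and the largest Jordan block has size 1 (the smallest k with rank((A - I)^k) = rank((A - I)^(k+1))).
For λ = 6: rank(A - 6I) = 2, and the largest Jordan block has size 1 (the smallest k with rank((A - 6I)^k) = rank((A - 6I)^(k+1))).

So m_A(x) = (x - 6)(x - 1).

m_A(x) = (x - 6)(x - 1)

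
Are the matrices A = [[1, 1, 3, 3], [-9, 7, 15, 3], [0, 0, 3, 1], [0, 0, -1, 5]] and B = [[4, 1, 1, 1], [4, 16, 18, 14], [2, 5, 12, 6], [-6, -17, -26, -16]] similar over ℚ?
Two matrices over a field are similar if and only if they have the same invariant factors.

Both A and B have characteristic polynomial (x - 4)^4 and minimal polynomial (x - 4)^2. Computing further, both have invariant factors (x - 4)^2, (x - 4)^2. Hence A and B are similar.

Yes.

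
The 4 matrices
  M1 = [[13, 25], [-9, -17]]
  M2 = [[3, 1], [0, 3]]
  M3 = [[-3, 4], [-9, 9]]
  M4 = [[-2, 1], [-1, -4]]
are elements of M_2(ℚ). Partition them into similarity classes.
Characteristic polynomials: χ_{M1} = (x + 2)^2, χ_{M2} = (x - 3)^2, χ_{M3} = (x - 3)^2, χ_{M4} = (x + 3)^2.

{M1}: invariant factors (x + 2)^2.

{M2, M3}: invariant factors (x - 3)^2.

{M4}: invariant factors (x + 3)^2.

Matrices are similar if and only if their invariant-factor lists agree; the partition into similarity classes is {M1}, {M2, M3}, {M4}.

3 classes: {M1}, {M2, M3}, {M4}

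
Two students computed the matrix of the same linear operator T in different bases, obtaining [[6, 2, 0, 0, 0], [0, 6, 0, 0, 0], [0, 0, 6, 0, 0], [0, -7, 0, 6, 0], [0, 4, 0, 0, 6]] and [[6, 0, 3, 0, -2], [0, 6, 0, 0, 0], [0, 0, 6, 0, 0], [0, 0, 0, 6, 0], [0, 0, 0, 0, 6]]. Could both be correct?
Yes.

Two matrices over a field are similar if and only if they have the same invariant factors.

Both A and B have characteristic polynomial (x - 6)^5 and minimal polynomial (x - 6)^2. Computing further, both have invariant factors x - 6, x - 6, x - 6, (x - 6)^2. Hence A and B are similar.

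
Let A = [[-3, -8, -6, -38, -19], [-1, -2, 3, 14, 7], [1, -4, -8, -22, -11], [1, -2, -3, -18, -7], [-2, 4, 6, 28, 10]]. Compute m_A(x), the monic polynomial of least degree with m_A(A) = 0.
The characteristic polynomial factors as (x + 4)^4(x + 5). The minimal polynomial is ∏(x - λ)^{k_λ} where k_λ is the size of the largest Jordan block at λ.

For λ = -5: rank(A + 5I) = 4, and the largest Jordan block has size 1 (the smallest k with rank((A + 5I)^k) = rank((A + 5I)^(k+1))).
For λ = -4: rank(A + 4I) = 2, and the largest Jordan block has size 2 (the smallest k with rank((A + 4I)^k) = rank((A + 4I)^(k+1))).

So m_A(x) = (x + 4)^2(x + 5).

m_A(x) = (x + 4)^2(x + 5)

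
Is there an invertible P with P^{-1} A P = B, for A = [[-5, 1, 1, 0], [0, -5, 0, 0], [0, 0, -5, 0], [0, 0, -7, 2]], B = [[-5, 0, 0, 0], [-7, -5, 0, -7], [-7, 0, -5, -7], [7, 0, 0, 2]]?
No.

Both have characteristic polynomial (x - 2)(x + 5)^3, but the minimal polynomial of A is (x - 2)(x + 5)^2 while the minimal polynomial of B is (x - 2)(x + 5). The minimal polynomial is a similarity invariant, so A and B are not similar.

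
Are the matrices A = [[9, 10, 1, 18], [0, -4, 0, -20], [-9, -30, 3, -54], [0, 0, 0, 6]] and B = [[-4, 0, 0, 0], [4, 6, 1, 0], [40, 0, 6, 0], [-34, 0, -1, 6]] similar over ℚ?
Yes.

Two matrices over a field are similar if and only if they have the same invariant factors.

Both A and B have characteristic polynomial (x - 6)^3(x + 4) and minimal polynomial (x - 6)^2(x + 4). Computing further, both have invariant factors x - 6, (x - 6)^2(x + 4). Hence A and B are similar.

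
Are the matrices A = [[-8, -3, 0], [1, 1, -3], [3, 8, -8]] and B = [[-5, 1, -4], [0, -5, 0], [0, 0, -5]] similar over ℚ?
No.

Both have characteristic polynomial (x + 5)^3, but the minimal polynomial of A is (x + 5)^3 while the minimal polynomial of B is (x + 5)^2. The minimal polynomial is a similarity invariant, so A and B are not similar.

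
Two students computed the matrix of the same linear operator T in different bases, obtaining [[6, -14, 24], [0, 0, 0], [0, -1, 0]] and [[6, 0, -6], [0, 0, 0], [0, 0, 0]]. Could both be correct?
No.

Both have characteristic polynomial x^2(x - 6), but the minimal polynomial of A is x^2(x - 6) while the minimal polynomial of B is x(x - 6). The minimal polynomial is a similarity invariant, so A and B are not similar.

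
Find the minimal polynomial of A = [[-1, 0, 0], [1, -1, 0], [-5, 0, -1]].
The characteristic polynomial factors as (x + 1)^3. The minimal polynomial is ∏(x - λ)^{k_λ} where k_λ is the size of the largest Jordan block at λ.

For λ = -1: rank(A + I) = 1, and the largest Jordan block has size 2 (the smallest k with rank((A + I)^k) = rank((A + I)^(k+1))).

So m_A(x) = (x + 1)^2.

m_A(x) = (x + 1)^2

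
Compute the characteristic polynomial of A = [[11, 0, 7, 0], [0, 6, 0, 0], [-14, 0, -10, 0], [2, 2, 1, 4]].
χ_A(x) = (x - 6)(x - 4)^2(x + 3)

xI - A = [[x - 11, 0, -7, 0], [0, x - 6, 0, 0], [14, 0, x + 10, 0], [-2, -2, -1, x - 4]].

Expanding det(xI - A) along the first row:
det(xI - A) = + (x - 11)·det([[x - 6, 0, 0], [0, x + 10, 0], [-2, -1, x - 4]]) - (0)·det([[0, 0, 0], [14, x + 10, 0], [-2, -1, x - 4]]) + (-7)·det([[0, x - 6, 0], [14, 0, 0], [-2, -2, x - 4]]) - (0)·det([[0, x - 6, 0], [14, 0, x + 10], [-2, -2, -1]]).

Evaluating gives χ_A(x) = x^4 - 11x^3 + 22x^2 + 96x - 288 = (x - 6)(x - 4)^2(x + 3).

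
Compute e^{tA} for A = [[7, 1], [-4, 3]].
e^{tA} = [[(2*t + 1)*e^{5*t}, t*e^{5*t}], [-4*t*e^{5*t}, (1 - 2*t)*e^{5*t}]]

A has Jordan form J = [[5, 1], [0, 5]] with A = PJP^{-1}, so e^{tA} = P e^{tJ} P^{-1}.

For a Jordan block J_k(λ), e^{tJ_k(λ)} = e^{λt} · (I + tN + t^2 N^2/2! + ... + t^{k-1} N^{k-1}/(k-1)!) where N is the nilpotent superdiagonal part.

Assembling the blocks and conjugating back gives the entries of e^{tA} as shown above.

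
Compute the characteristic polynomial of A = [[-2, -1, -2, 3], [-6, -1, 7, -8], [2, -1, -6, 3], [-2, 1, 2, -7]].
χ_A(x) = (x + 4)^4

xI - A = [[x + 2, 1, 2, -3], [6, x + 1, -7, 8], [-2, 1, x + 6, -3], [2, -1, -2, x + 7]].

Expanding det(xI - A) along the first row:
det(xI - A) = + (x + 2)·det([[x + 1, -7, 8], [1, x + 6, -3], [-1, -2, x + 7]]) - (1)·det([[6, -7, 8], [-2, x + 6, -3], [2, -2, x + 7]]) + (2)·det([[6, x + 1, 8], [-2, 1, -3], [2, -1, x + 7]]) - (-3)·det([[6, x + 1, -7], [-2, 1, x + 6], [2, -1, -2]]).

Evaluating gives χ_A(x) = x^4 + 16x^3 + 96x^2 + 256x + 256 = (x + 4)^4.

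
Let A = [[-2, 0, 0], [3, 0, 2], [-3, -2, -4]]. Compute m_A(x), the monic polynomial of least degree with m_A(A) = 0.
m_A(x) = (x + 2)^2

The characteristic polynomial factors as (x + 2)^3. The minimal polynomial is ∏(x - λ)^{k_λ} where k_λ is the size of the largest Jordan block at λ.

For λ = -2: rank(A + 2I) = 1, and the largest Jordan block has size 2 (the smallest k with rank((A + 2I)^k) = rank((A + 2I)^(k+1))).

So m_A(x) = (x + 2)^2.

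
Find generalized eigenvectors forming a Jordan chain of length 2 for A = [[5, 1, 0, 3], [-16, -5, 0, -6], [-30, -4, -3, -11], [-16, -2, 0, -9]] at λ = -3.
We seek v_1 ∈ ker((A + 3I)^2) \ ker(A + 3I), then set v_{i+1} = (A + 3I) v_i.

One such chain is v_1 = [[-1, 3, 7, 2]]^T, v_2 = [[1, -2, -4, -2]]^T. Check: (A + 3I) v_2 = [[0, 0, 0, 0]]^T = 0.

v_1 = [[-1, 3, 7, 2]]^T, v_2 = [[1, -2, -4, -2]]^T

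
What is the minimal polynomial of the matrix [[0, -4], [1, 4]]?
m_A(x) = (x - 2)^2

The characteristic polynomial factors as (x - 2)^2. The minimal polynomial is ∏(x - λ)^{k_λ} where k_λ is the size of the largest Jordan block at λ.

For λ = 2: rank(A - 2I) = 1, and the largest Jordan block has size 2 (the smallest k with rank((A - 2I)^k) = rank((A - 2I)^(k+1))).

So m_A(x) = (x - 2)^2.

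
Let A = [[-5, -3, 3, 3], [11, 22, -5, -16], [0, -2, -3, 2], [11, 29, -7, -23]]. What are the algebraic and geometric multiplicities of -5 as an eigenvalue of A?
The characteristic polynomial is (x - 6)(x + 5)^3, so the factor x + 5 appears with exponent 3: the algebraic multiplicity is 3.

rank(A + 5I) = 2, so the eigenspace has dimension 4 - 2 = 2: the geometric multiplicity is 2.

Since 2 < 3, A is not diagonalizable.

algebraic multiplicity 3, geometric multiplicity 2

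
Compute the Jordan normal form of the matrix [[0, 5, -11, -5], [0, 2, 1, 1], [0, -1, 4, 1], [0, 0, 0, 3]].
The characteristic polynomial is det(xI - A) = x(x - 3)^3, so the eigenvalues are 0 (algebraic multiplicity 1), 3 (algebraic multiplicity 3).

For λ = 0: algebraic multiplicity 1 gives one 1×1 block.

For λ = 3: rank(A - 3I) = 2, rank((A - 3I)^2) = 1. The eigenspace has dimension 4 - 2 = 2, so there are 2 Jordan blocks; the rank sequence gives block sizes [2, 1].

Assembling the blocks gives the Jordan form J above.

J = [[0, 0, 0, 0], [0, 3, 1, 0], [0, 0, 3, 0], [0, 0, 0, 3]]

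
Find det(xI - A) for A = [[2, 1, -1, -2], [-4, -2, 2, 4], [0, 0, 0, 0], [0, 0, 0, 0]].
xI - A = [[x - 2, -1, 1, 2], [4, x + 2, -2, -4], [0, 0, x, 0], [0, 0, 0, x]].

Expanding det(xI - A) along the first row:
det(xI - A) = + (x - 2)·det([[x + 2, -2, -4], [0, x, 0], [0, 0, x]]) - (-1)·det([[4, -2, -4], [0, x, 0], [0, 0, x]]) + (1)·det([[4, x + 2, -4], [0, 0, 0], [0, 0, x]]) - (2)·det([[4, x + 2, -2], [0, 0, x], [0, 0, 0]]).

Evaluating gives χ_A(x) = x^4.

χ_A(x) = x^4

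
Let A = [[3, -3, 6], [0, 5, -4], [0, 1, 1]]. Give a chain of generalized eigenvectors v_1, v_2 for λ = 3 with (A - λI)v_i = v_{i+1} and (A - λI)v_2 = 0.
v_1 = [[-1, 1, 0]]^T, v_2 = [[-3, 2, 1]]^T

We seek v_1 ∈ ker((A - 3I)^2) \ ker(A - 3I), then set v_{i+1} = (A - 3I) v_i.

One such chain is v_1 = [[-1, 1, 0]]^T, v_2 = [[-3, 2, 1]]^T. Check: (A - 3I) v_2 = [[0, 0, 0]]^T = 0.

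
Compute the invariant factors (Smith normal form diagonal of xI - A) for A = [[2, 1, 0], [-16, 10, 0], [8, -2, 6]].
x - 6, (x - 6)^2

The Jordan structure of A has elementary divisors (x - 6)^2, (x - 6). Arranging the block sizes at each eigenvalue in decreasing order and taking row products gives the invariant factors.

Invariant factors (smallest first, each dividing the next): x - 6, (x - 6)^2.

Check: the last factor (x - 6)^2 is the minimal polynomial, and the product (x - 6)^3 is the characteristic polynomial.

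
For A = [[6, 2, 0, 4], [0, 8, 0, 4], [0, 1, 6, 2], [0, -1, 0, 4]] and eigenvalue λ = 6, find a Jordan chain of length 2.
We seek v_1 ∈ ker((A - 6I)^2) \ ker(A - 6I), then set v_{i+1} = (A - 6I) v_i.

One such chain is v_1 = [[0, 1, 0, 0]]^T, v_2 = [[2, 2, 1, -1]]^T. Check: (A - 6I) v_2 = [[0, 0, 0, 0]]^T = 0.

v_1 = [[0, 1, 0, 0]]^T, v_2 = [[2, 2, 1, -1]]^T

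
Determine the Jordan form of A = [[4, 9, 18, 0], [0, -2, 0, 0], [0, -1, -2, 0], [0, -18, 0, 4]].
J = [[-2, 1, 0, 0], [0, -2, 0, 0], [0, 0, 4, 0], [0, 0, 0, 4]]

The characteristic polynomial is det(xI - A) = (x - 4)^2(x + 2)^2, so the eigenvalues are -2 (algebraic multiplicity 2), 4 (algebraic multiplicity 2).

For λ = -2: rank(A + 2I) = 3, rank((A + 2I)^2) = 2. The eigenspace has dimension 4 - 3 = 1, so there is 1 Jordan block; the rank sequence gives block sizes [2].

For λ = 4: rank(A - 4I) = 2. The eigenspace has dimension 4 - 2 = 2, so there are 2 Jordan blocks; the rank sequence gives block sizes [1, 1].

Assembling the blocks gives the Jordan form J above.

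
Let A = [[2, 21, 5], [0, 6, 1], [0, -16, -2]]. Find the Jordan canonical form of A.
The characteristic polynomial is det(xI - A) = (x - 2)^3, so the eigenvalues are 2 (algebraic multiplicity 3).

For λ = 2: rank(A - 2I) = 2, rank((A - 2I)^2) = 1, rank((A - 2I)^3) = 0. The eigenspace has dimension 3 - 2 = 1, so there is 1 Jordan block; the rank sequence gives block sizes [3].

Assembling the blocks gives the Jordan form J above.

J = [[2, 1, 0], [0, 2, 1], [0, 0, 2]]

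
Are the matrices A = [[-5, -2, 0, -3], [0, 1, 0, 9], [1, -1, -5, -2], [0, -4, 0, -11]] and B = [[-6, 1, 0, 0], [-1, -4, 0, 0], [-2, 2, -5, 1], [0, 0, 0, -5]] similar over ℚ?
Two matrices over a field are similar if and only if they have the same invariant factors.

Both A and B have characteristic polynomial (x + 5)^4 and minimal polynomial (x + 5)^2. Computing further, both have invariant factors (x + 5)^2, (x + 5)^2. Hence A and B are similar.

Yes.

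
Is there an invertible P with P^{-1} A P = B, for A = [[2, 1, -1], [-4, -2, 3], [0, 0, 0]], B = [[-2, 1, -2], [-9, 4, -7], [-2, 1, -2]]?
Yes.

Two matrices over a field are similar if and only if they have the same invariant factors.

Both A and B have characteristic polynomial x^3 and minimal polynomial x^3. Computing further, both have invariant factors x^3. Hence A and B are similar.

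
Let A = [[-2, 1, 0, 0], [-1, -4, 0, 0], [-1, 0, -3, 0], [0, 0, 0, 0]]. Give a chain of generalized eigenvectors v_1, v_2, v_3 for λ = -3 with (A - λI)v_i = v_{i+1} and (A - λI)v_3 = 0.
We seek v_1 ∈ ker((A + 3I)^3) \ ker((A + 3I)^2), then set v_{i+1} = (A + 3I) v_i.

One such chain is v_1 = [[-1, 0, 1, 0]]^T, v_2 = [[-1, 1, 1, 0]]^T, v_3 = [[0, 0, 1, 0]]^T. Check: (A + 3I) v_3 = [[0, 0, 0, 0]]^T = 0.

v_1 = [[-1, 0, 1, 0]]^T, v_2 = [[-1, 1, 1, 0]]^T, v_3 = [[0, 0, 1, 0]]^T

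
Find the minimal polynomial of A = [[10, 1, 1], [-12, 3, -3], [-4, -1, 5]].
The characteristic polynomial factors as (x - 6)^3. The minimal polynomial is ∏(x - λ)^{k_λ} where k_λ is the size of the largest Jordan block at λ.

For λ = 6: rank(A - 6I) = 1, and the largest Jordan block has size 2 (the smallest k with rank((A - 6I)^k) = rank((A - 6I)^(k+1))).

So m_A(x) = (x - 6)^2.

m_A(x) = (x - 6)^2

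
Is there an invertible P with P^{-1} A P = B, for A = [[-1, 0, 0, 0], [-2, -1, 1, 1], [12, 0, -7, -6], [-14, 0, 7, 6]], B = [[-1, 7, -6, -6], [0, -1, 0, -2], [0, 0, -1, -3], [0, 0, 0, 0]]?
No.

Both have characteristic polynomial x(x + 1)^3, but the minimal polynomial of A is x(x + 1) while the minimal polynomial of B is x(x + 1)^2. The minimal polynomial is a similarity invariant, so A and B are not similar.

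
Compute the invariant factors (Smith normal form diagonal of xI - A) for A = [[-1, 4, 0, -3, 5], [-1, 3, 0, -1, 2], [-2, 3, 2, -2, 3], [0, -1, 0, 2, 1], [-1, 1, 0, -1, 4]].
The Jordan structure of A has elementary divisors (x - 2)^2, (x - 2)^2, (x - 2). Arranging the block sizes at each eigenvalue in decreasing order and taking row products gives the invariant factors.

Invariant factors (smallest first, each dividing the next): x - 2, (x - 2)^2, (x - 2)^2.

Check: the last factor (x - 2)^2 is the minimal polynomial, and the product (x - 2)^5 is the characteristic polynomial.

x - 2, (x - 2)^2, (x - 2)^2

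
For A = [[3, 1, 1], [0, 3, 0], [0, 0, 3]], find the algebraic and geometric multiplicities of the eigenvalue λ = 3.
The characteristic polynomial is (x - 3)^3, so the factor x - 3 appears with exponent 3: the algebraic multiplicity is 3.

rank(A - 3I) = 1, so the eigenspace has dimension 3 - 1 = 2: the geometric multiplicity is 2.

Since 2 < 3, A is not diagonalizable.

algebraic multiplicity 3, geometric multiplicity 2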